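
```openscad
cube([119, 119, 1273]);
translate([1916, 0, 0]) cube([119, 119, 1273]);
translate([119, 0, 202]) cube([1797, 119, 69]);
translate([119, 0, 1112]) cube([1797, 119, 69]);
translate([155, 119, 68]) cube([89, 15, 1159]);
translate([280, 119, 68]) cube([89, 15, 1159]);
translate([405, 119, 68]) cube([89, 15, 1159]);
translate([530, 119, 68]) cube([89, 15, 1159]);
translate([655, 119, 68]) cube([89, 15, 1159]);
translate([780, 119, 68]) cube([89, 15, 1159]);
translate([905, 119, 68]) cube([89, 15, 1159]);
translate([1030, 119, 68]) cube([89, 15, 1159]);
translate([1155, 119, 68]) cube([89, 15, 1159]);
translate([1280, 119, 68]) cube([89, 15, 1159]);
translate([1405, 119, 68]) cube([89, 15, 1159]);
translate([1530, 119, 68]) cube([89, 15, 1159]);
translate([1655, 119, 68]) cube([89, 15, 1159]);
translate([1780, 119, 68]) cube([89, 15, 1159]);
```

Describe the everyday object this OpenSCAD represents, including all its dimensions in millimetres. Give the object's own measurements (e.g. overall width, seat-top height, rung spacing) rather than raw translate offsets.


A fence section. Two 119×119 mm posts, 1273 mm tall, stand on the floor with a clear span of 1797 mm between their inner faces. Two horizontal rails of 119×69 mm section span the gap between the posts with their undersides at z = 202 mm and z = 1112 mm, flush with the posts' −y face. 14 pickets, each 89 mm wide, 15 mm thick and 1159 mm tall, are fixed to the +y face of the rails with their bottoms at z = 68 mm, spaced across the span with a 36 mm gap after the −x post and between neighbouring pickets, with 47 mm left before the +x post.


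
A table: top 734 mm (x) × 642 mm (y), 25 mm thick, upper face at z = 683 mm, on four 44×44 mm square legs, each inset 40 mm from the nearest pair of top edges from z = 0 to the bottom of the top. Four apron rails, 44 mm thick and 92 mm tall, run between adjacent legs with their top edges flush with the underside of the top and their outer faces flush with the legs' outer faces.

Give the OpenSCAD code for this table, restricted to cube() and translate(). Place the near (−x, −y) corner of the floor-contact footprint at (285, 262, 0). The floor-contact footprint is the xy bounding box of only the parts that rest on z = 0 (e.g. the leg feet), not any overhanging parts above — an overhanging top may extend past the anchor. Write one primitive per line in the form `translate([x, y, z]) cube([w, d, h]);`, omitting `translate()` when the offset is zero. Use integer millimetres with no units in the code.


translate([245, 222, 658]) cube([734, 642, 25]);
translate([285, 262, 0]) cube([44, 44, 658]);
translate([895, 262, 0]) cube([44, 44, 658]);
translate([285, 780, 0]) cube([44, 44, 658]);
translate([895, 780, 0]) cube([44, 44, 658]);
translate([329, 262, 566]) cube([566, 44, 92]);
translate([329, 780, 566]) cube([566, 44, 92]);
translate([285, 306, 566]) cube([44, 474, 92]);
translate([895, 306, 566]) cube([44, 474, 92]);


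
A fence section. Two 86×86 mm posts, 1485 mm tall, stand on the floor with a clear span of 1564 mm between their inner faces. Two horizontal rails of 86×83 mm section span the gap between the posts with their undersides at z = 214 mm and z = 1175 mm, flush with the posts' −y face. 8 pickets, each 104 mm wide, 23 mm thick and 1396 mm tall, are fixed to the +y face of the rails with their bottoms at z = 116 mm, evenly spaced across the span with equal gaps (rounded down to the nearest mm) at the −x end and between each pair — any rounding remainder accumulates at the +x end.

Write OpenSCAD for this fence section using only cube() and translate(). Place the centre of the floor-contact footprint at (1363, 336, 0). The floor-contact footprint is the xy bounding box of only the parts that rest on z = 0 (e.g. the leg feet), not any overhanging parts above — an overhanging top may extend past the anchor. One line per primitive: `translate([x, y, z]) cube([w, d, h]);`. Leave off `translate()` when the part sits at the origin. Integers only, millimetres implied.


translate([495, 293, 0]) cube([86, 86, 1485]);
translate([2145, 293, 0]) cube([86, 86, 1485]);
translate([581, 293, 214]) cube([1564, 86, 83]);
translate([581, 293, 1175]) cube([1564, 86, 83]);
translate([662, 379, 116]) cube([104, 23, 1396]);
translate([847, 379, 116]) cube([104, 23, 1396]);
translate([1032, 379, 116]) cube([104, 23, 1396]);
translate([1217, 379, 116]) cube([104, 23, 1396]);
translate([1402, 379, 116]) cube([104, 23, 1396]);
translate([1587, 379, 116]) cube([104, 23, 1396]);
translate([1772, 379, 116]) cube([104, 23, 1396]);
translate([1957, 379, 116]) cube([104, 23, 1396]);


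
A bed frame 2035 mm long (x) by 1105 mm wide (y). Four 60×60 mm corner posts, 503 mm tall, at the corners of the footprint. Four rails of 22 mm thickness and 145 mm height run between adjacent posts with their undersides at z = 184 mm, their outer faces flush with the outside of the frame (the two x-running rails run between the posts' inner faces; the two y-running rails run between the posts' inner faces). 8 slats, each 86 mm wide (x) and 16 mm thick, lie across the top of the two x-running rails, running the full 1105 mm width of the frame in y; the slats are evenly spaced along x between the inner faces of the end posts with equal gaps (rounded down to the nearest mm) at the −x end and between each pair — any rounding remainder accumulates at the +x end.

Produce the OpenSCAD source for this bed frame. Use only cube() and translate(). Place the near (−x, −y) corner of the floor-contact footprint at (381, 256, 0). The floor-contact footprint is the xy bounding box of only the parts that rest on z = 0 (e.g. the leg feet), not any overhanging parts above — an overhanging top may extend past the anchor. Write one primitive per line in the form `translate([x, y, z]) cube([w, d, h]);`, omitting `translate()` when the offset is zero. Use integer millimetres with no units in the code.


translate([381, 256, 0]) cube([60, 60, 503]);
translate([381, 1301, 0]) cube([60, 60, 503]);
translate([2356, 256, 0]) cube([60, 60, 503]);
translate([2356, 1301, 0]) cube([60, 60, 503]);
translate([441, 256, 184]) cube([1915, 22, 145]);
translate([441, 1339, 184]) cube([1915, 22, 145]);
translate([381, 316, 184]) cube([22, 985, 145]);
translate([2394, 316, 184]) cube([22, 985, 145]);
translate([577, 256, 329]) cube([86, 1105, 16]);
translate([799, 256, 329]) cube([86, 1105, 16]);
translate([1021, 256, 329]) cube([86, 1105, 16]);
translate([1243, 256, 329]) cube([86, 1105, 16]);
translate([1465, 256, 329]) cube([86, 1105, 16]);
translate([1687, 256, 329]) cube([86, 1105, 16]);
translate([1909, 256, 329]) cube([86, 1105, 16]);
translate([2131, 256, 329]) cube([86, 1105, 16]);


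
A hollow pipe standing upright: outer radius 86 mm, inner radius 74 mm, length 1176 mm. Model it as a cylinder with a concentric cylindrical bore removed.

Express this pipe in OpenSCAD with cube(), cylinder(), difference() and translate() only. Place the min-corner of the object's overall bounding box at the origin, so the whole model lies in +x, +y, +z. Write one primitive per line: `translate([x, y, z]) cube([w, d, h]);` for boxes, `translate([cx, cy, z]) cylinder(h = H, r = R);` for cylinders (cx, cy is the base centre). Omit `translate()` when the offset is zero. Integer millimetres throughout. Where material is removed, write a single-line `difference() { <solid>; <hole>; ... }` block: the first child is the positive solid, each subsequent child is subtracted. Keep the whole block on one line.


difference() { translate([86, 86, 0]) cylinder(h = 1176, r = 86); translate([86, 86, 0]) cylinder(h = 1176, r = 74); }


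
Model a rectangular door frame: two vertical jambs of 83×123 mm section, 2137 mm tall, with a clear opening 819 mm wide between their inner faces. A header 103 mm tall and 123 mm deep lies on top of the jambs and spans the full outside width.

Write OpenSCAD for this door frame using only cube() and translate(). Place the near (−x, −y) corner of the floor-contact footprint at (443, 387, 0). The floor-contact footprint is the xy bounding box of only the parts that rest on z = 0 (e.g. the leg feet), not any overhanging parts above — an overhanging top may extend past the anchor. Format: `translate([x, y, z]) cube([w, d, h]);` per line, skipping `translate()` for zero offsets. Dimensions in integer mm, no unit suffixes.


translate([443, 387, 0]) cube([83, 123, 2137]);
translate([1345, 387, 0]) cube([83, 123, 2137]);
translate([443, 387, 2137]) cube([985, 123, 103]);


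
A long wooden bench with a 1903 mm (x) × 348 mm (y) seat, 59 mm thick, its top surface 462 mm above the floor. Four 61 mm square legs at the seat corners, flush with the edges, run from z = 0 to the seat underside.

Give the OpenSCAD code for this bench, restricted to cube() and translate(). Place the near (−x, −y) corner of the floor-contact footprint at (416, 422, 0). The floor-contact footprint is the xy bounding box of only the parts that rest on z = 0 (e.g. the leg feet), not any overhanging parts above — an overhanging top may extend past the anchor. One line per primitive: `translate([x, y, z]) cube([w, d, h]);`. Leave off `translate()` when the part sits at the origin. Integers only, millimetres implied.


translate([416, 422, 403]) cube([1903, 348, 59]);
translate([416, 422, 0]) cube([61, 61, 403]);
translate([416, 709, 0]) cube([61, 61, 403]);
translate([2258, 422, 0]) cube([61, 61, 403]);
translate([2258, 709, 0]) cube([61, 61, 403]);


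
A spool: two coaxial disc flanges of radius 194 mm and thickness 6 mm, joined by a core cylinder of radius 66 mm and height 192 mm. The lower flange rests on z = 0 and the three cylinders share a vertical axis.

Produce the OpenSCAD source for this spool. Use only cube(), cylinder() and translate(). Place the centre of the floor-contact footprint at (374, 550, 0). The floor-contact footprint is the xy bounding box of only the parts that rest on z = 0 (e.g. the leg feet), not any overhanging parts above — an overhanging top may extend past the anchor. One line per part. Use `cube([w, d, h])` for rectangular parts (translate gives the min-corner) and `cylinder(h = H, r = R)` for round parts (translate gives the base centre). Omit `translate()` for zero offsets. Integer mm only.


translate([374, 550, 0]) cylinder(h = 6, r = 194);
translate([374, 550, 6]) cylinder(h = 192, r = 66);
translate([374, 550, 198]) cylinder(h = 6, r = 194);


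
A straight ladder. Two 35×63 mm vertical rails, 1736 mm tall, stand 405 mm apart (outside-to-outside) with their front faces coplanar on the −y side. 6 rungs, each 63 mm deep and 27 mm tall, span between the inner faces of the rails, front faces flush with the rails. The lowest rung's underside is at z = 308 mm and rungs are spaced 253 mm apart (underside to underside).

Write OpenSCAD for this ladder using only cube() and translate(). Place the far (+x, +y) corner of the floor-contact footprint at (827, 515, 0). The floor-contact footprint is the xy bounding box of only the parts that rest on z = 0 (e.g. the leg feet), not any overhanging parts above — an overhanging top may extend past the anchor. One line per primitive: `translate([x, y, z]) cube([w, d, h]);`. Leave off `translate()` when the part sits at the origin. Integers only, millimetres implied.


translate([422, 452, 0]) cube([35, 63, 1736]);
translate([792, 452, 0]) cube([35, 63, 1736]);
translate([457, 452, 308]) cube([335, 63, 27]);
translate([457, 452, 561]) cube([335, 63, 27]);
translate([457, 452, 814]) cube([335, 63, 27]);
translate([457, 452, 1067]) cube([335, 63, 27]);
translate([457, 452, 1320]) cube([335, 63, 27]);
translate([457, 452, 1573]) cube([335, 63, 27]);


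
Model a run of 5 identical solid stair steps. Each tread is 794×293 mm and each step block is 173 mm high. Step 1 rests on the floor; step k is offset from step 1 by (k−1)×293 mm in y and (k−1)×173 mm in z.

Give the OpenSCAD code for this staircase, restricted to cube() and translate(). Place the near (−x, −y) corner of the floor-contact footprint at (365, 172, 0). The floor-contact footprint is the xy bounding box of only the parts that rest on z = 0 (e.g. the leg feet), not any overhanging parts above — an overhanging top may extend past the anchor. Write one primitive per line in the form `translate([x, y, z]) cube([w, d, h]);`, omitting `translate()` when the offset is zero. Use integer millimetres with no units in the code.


translate([365, 172, 0]) cube([794, 293, 173]);
translate([365, 465, 173]) cube([794, 293, 173]);
translate([365, 758, 346]) cube([794, 293, 173]);
translate([365, 1051, 519]) cube([794, 293, 173]);
translate([365, 1344, 692]) cube([794, 293, 173]);


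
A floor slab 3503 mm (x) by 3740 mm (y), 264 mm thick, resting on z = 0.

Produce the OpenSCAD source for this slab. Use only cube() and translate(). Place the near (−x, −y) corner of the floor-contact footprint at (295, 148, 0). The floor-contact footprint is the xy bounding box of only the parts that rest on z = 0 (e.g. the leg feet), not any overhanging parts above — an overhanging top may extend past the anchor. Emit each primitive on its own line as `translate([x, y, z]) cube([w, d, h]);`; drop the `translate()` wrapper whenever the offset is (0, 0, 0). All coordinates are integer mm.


translate([295, 148, 0]) cube([3503, 3740, 264]);


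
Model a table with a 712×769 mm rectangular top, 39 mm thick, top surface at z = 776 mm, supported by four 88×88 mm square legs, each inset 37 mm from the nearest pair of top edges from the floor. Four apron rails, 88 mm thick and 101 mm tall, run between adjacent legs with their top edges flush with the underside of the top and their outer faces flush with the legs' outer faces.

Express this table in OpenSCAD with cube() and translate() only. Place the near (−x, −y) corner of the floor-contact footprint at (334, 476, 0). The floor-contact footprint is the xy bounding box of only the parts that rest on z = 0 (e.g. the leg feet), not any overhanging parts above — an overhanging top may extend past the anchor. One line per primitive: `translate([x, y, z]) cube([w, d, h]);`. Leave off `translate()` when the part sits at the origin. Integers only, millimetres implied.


translate([297, 439, 737]) cube([712, 769, 39]);
translate([334, 476, 0]) cube([88, 88, 737]);
translate([884, 476, 0]) cube([88, 88, 737]);
translate([334, 1083, 0]) cube([88, 88, 737]);
translate([884, 1083, 0]) cube([88, 88, 737]);
translate([422, 476, 636]) cube([462, 88, 101]);
translate([422, 1083, 636]) cube([462, 88, 101]);
translate([334, 564, 636]) cube([88, 519, 101]);
translate([884, 564, 636]) cube([88, 519, 101]);


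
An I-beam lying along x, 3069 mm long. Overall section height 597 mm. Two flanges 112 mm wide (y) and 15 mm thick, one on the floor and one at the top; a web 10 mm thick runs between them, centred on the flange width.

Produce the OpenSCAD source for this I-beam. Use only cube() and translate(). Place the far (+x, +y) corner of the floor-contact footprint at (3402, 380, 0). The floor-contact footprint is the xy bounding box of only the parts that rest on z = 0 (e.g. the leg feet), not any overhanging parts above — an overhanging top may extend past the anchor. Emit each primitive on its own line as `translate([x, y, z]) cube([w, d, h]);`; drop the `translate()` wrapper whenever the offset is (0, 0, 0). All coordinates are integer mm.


translate([333, 268, 0]) cube([3069, 112, 15]);
translate([333, 319, 15]) cube([3069, 10, 567]);
translate([333, 268, 582]) cube([3069, 112, 15]);


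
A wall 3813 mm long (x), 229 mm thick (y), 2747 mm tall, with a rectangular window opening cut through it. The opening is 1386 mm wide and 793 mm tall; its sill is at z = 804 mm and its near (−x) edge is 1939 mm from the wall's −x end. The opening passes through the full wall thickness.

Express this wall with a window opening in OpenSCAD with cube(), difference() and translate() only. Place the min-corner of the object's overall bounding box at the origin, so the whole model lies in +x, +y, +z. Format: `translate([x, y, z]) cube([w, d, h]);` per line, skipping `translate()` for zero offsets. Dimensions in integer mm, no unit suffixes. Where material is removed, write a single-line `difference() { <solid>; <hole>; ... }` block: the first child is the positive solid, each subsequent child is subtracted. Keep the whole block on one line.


difference() { cube([3813, 229, 2747]); translate([1939, 0, 804]) cube([1386, 229, 793]); }


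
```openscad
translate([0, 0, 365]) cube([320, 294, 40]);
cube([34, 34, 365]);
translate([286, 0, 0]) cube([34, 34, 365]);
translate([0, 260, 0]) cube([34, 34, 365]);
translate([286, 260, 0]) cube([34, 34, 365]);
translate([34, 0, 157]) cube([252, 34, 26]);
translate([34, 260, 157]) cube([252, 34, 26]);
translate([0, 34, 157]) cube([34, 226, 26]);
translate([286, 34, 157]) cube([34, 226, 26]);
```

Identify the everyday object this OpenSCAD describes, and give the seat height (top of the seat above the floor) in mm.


A stool. The seat height is 405 mm.

A 320×294×40 slab at z = 365 on four corner posts — a stool. The seat top is 365 + 40 = 405 mm.


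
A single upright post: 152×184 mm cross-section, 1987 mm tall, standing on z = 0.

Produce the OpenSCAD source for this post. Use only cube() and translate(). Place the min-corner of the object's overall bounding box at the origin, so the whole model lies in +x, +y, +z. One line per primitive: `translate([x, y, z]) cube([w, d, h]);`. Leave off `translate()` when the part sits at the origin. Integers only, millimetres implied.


cube([152, 184, 1987]);


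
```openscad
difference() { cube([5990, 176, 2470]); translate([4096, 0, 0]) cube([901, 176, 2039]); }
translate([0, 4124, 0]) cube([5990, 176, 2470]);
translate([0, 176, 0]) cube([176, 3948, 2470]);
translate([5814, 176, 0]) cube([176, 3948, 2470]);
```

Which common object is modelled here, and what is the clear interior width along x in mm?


A single room. The interior width is 5638 mm.

Four walls enclosing a rectangle with a door in the front wall — a room. Outside width 5990 minus two 176 mm walls gives 5638 mm.


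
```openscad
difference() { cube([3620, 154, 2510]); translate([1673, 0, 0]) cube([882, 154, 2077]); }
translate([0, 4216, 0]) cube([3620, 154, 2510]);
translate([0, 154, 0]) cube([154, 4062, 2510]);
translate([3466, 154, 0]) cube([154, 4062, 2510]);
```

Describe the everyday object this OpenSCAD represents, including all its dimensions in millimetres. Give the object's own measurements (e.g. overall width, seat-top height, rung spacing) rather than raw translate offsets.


A single room: four walls, each 2510 mm tall and 154 mm thick, enclosing an outside footprint 3620×4370 mm (x × y), no floor or roof. The front and back walls (−y and +y sides) run the full x-width; the side walls fit between their inner faces. A door opening 882 mm wide and 2077 mm tall is cut through the front wall from the floor up, its −x edge 1673 mm from the wall's −x end.


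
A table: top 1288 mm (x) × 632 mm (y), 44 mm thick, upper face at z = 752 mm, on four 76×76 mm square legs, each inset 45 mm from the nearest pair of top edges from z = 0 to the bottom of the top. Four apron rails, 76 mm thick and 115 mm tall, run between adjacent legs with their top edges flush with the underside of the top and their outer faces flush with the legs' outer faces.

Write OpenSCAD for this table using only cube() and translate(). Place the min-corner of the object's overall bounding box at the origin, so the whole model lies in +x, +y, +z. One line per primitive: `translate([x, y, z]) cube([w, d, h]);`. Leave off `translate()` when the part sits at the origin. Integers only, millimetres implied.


translate([0, 0, 708]) cube([1288, 632, 44]);
translate([45, 45, 0]) cube([76, 76, 708]);
translate([1167, 45, 0]) cube([76, 76, 708]);
translate([45, 511, 0]) cube([76, 76, 708]);
translate([1167, 511, 0]) cube([76, 76, 708]);
translate([121, 45, 593]) cube([1046, 76, 115]);
translate([121, 511, 593]) cube([1046, 76, 115]);
translate([45, 121, 593]) cube([76, 390, 115]);
translate([1167, 121, 593]) cube([76, 390, 115]);


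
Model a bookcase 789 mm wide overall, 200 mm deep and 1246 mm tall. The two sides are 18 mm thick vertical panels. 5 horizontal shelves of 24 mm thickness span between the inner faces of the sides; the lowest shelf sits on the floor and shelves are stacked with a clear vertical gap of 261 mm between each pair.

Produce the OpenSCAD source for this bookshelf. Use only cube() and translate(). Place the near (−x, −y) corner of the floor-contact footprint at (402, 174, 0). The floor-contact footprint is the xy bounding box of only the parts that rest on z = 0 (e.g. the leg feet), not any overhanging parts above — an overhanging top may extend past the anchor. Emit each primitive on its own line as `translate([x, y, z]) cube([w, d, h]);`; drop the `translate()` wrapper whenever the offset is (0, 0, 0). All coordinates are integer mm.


translate([402, 174, 0]) cube([18, 200, 1246]);
translate([1173, 174, 0]) cube([18, 200, 1246]);
translate([420, 174, 0]) cube([753, 200, 24]);
translate([420, 174, 285]) cube([753, 200, 24]);
translate([420, 174, 570]) cube([753, 200, 24]);
translate([420, 174, 855]) cube([753, 200, 24]);
translate([420, 174, 1140]) cube([753, 200, 24]);


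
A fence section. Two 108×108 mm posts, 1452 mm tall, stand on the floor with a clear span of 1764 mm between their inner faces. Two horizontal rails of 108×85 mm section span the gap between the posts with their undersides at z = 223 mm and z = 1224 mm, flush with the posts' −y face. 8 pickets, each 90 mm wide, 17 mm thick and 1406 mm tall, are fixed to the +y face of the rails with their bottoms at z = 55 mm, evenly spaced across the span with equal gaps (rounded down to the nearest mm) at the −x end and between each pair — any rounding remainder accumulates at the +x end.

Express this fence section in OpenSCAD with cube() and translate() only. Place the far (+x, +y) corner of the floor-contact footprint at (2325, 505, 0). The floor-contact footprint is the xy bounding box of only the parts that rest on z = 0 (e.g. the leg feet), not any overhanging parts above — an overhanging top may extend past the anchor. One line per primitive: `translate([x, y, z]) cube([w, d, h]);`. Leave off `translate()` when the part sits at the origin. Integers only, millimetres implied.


translate([345, 397, 0]) cube([108, 108, 1452]);
translate([2217, 397, 0]) cube([108, 108, 1452]);
translate([453, 397, 223]) cube([1764, 108, 85]);
translate([453, 397, 1224]) cube([1764, 108, 85]);
translate([569, 505, 55]) cube([90, 17, 1406]);
translate([775, 505, 55]) cube([90, 17, 1406]);
translate([981, 505, 55]) cube([90, 17, 1406]);
translate([1187, 505, 55]) cube([90, 17, 1406]);
translate([1393, 505, 55]) cube([90, 17, 1406]);
translate([1599, 505, 55]) cube([90, 17, 1406]);
translate([1805, 505, 55]) cube([90, 17, 1406]);
translate([2011, 505, 55]) cube([90, 17, 1406]);


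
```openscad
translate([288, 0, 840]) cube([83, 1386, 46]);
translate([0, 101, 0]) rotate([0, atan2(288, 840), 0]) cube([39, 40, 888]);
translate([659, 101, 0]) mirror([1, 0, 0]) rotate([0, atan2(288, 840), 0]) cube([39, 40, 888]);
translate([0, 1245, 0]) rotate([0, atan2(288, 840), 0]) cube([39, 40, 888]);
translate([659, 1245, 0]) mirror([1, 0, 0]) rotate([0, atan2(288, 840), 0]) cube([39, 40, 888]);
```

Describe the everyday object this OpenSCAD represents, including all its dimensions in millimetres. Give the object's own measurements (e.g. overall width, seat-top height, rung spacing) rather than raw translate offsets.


A sawhorse. A 83×1386×46 mm beam (x, y, z) sits on two A-frame leg pairs. Each pair is two raked legs of 39×40 mm section (40 mm along y) splaying symmetrically in x. Each leg rises 840 mm vertically over 288 mm of horizontal reach and is 888 mm long along its own axis. Every leg's outer bottom edge rests on the floor and its outer top edge meets a bottom edge of the beam — the left legs (tilting toward +x) meet the beam's −x bottom edge, the right legs (their mirror images, tilting toward −x) meet its +x bottom edge — so the leg tops tuck under the beam, the beam's underside is 840 mm above the floor, and the feet are 659 mm apart outside-to-outside with the beam centred between them. The two leg pairs are set in 101 mm from either end of the beam.


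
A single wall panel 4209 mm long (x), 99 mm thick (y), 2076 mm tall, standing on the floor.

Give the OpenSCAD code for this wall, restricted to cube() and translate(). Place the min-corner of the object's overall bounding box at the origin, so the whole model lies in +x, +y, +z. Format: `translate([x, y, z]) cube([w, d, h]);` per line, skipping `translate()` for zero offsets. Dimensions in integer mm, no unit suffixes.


cube([4209, 99, 2076]);


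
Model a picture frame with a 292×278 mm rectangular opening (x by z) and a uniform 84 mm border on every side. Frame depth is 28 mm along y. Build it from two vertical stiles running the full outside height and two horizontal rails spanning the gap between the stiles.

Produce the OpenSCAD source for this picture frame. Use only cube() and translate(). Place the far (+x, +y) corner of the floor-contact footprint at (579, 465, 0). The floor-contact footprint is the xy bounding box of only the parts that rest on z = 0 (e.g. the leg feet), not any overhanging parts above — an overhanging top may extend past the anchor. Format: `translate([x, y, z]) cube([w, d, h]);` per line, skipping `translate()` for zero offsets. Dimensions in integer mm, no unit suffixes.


translate([119, 437, 0]) cube([84, 28, 446]);
translate([495, 437, 0]) cube([84, 28, 446]);
translate([203, 437, 0]) cube([292, 28, 84]);
translate([203, 437, 362]) cube([292, 28, 84]);


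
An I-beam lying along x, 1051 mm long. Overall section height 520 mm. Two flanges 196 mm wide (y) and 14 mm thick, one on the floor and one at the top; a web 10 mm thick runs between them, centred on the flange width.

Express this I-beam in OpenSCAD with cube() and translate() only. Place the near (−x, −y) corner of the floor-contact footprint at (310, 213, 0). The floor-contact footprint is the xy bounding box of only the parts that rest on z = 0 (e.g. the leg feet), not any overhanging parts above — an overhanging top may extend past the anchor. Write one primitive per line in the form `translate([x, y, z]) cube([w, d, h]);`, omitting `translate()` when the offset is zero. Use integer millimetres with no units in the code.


translate([310, 213, 0]) cube([1051, 196, 14]);
translate([310, 306, 14]) cube([1051, 10, 492]);
translate([310, 213, 506]) cube([1051, 196, 14]);


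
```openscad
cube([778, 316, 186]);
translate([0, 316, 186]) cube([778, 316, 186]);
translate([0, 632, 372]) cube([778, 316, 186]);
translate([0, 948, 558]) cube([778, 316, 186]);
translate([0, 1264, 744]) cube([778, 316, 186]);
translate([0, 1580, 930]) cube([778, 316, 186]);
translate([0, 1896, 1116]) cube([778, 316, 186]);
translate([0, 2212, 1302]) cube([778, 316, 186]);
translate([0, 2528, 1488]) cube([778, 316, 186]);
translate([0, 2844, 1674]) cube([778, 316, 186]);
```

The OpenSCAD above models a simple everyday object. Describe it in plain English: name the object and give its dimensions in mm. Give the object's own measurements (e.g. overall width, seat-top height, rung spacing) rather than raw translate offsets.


A straight staircase of 10 solid steps. Each step is 778 mm wide (x), 316 mm deep (y, the going) and 186 mm tall (the rise). The first step rests on the floor; each subsequent step sits one going further in +y and one rise higher in +z, directly behind and above the previous step with no overlap.


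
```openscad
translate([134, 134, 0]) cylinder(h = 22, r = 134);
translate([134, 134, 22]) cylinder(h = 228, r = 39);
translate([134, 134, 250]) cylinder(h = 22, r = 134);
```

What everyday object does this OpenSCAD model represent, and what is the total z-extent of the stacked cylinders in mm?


A spool. The overall height is 272 mm.

Three coaxial cylinders, large–small–large — a spool. Two 22 mm flanges and a 228 mm core give 22 + 228 + 22 = 272 mm.


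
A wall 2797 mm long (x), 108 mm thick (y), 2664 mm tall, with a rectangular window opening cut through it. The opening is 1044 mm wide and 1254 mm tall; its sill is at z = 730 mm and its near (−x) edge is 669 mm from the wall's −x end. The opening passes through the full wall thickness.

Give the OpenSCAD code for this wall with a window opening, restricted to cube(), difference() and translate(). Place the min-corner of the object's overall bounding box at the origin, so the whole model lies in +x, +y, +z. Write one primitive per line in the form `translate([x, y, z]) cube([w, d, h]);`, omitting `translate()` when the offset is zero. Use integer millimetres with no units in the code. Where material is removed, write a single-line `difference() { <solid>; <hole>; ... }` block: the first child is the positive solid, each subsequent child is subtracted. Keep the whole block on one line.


difference() { cube([2797, 108, 2664]); translate([669, 0, 730]) cube([1044, 108, 1254]); }


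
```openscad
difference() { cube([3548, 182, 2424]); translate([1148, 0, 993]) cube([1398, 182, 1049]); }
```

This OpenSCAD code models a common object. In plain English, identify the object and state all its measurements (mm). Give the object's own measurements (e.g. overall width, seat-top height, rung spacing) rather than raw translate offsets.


A wall 3548 mm long (x), 182 mm thick (y), 2424 mm tall, with a rectangular window opening cut through it. The opening is 1398 mm wide and 1049 mm tall; its sill is at z = 993 mm and its near (−x) edge is 1148 mm from the wall's −x end. The opening passes through the full wall thickness.


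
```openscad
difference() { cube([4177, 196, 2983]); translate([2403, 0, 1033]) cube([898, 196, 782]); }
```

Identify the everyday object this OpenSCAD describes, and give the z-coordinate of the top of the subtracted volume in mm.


A wall with a window opening. The window head height is 1815 mm.

A wall with a rectangular opening subtracted — a window. Sill at z = 1033, opening 782 mm tall, so the head is at 1033 + 782 = 1815 mm.


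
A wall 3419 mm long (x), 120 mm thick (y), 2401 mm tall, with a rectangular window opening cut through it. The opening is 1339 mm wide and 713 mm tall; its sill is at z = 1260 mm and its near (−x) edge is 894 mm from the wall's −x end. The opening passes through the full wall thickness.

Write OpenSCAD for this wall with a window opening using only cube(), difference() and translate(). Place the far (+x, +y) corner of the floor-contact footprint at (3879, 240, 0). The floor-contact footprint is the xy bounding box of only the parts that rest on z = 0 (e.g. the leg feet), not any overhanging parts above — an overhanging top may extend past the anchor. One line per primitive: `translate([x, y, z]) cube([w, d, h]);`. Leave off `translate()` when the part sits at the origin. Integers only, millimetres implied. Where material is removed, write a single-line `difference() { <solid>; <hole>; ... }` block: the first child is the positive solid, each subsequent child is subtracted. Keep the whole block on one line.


difference() { translate([460, 120, 0]) cube([3419, 120, 2401]); translate([1354, 120, 1260]) cube([1339, 120, 713]); }


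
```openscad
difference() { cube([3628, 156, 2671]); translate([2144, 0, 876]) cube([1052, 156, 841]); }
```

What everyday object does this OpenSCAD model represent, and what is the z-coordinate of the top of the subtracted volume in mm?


A wall with a window opening. The window head height is 1717 mm.

A wall with a rectangular opening subtracted — a window. Sill at z = 876, opening 841 mm tall, so the head is at 876 + 841 = 1717 mm.


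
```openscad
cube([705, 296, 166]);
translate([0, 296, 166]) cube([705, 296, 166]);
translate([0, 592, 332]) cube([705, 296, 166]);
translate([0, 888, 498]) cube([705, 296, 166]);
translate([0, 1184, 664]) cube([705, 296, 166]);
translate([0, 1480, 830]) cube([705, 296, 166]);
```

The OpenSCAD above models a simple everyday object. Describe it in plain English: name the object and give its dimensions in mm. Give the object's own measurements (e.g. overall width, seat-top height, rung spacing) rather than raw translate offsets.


A straight staircase of 6 solid steps. Each step is 705 mm wide (x), 296 mm deep (y, the going) and 166 mm tall (the rise). The first step rests on the floor; each subsequent step sits one going further in +y and one rise higher in +z, directly behind and above the previous step with no overlap.


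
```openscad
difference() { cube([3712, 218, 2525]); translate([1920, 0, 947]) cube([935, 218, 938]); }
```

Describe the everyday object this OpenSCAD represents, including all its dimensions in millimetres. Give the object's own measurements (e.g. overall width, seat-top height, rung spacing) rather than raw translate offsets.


A wall 3712 mm long (x), 218 mm thick (y), 2525 mm tall, with a rectangular window opening cut through it. The opening is 935 mm wide and 938 mm tall; its sill is at z = 947 mm and its near (−x) edge is 1920 mm from the wall's −x end. The opening passes through the full wall thickness.


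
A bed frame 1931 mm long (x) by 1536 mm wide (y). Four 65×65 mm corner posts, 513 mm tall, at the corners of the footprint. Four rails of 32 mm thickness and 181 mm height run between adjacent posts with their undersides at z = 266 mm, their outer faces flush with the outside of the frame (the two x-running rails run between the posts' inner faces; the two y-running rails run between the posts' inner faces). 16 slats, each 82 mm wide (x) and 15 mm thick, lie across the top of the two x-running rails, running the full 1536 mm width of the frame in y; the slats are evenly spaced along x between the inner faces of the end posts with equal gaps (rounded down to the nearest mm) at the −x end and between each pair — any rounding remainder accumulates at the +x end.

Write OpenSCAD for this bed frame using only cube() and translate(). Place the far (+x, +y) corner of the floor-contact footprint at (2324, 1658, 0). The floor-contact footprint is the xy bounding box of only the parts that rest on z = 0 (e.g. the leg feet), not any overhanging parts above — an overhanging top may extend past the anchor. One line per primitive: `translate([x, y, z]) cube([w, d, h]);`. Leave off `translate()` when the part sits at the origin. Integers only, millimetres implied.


// slat z = rail_z + rail_h = 266 + 181 = 447
// slat gap = ⌊(1801 − 16·82) / 17⌋ = 28
translate([393, 122, 0]) cube([65, 65, 513]);
translate([393, 1593, 0]) cube([65, 65, 513]);
translate([2259, 122, 0]) cube([65, 65, 513]);
translate([2259, 1593, 0]) cube([65, 65, 513]);
translate([458, 122, 266]) cube([1801, 32, 181]);
translate([458, 1626, 266]) cube([1801, 32, 181]);
translate([393, 187, 266]) cube([32, 1406, 181]);
translate([2292, 187, 266]) cube([32, 1406, 181]);
translate([486, 122, 447]) cube([82, 1536, 15]);
translate([596, 122, 447]) cube([82, 1536, 15]);
translate([706, 122, 447]) cube([82, 1536, 15]);
translate([816, 122, 447]) cube([82, 1536, 15]);
translate([926, 122, 447]) cube([82, 1536, 15]);
translate([1036, 122, 447]) cube([82, 1536, 15]);
translate([1146, 122, 447]) cube([82, 1536, 15]);
translate([1256, 122, 447]) cube([82, 1536, 15]);
translate([1366, 122, 447]) cube([82, 1536, 15]);
translate([1476, 122, 447]) cube([82, 1536, 15]);
translate([1586, 122, 447]) cube([82, 1536, 15]);
translate([1696, 122, 447]) cube([82, 1536, 15]);
translate([1806, 122, 447]) cube([82, 1536, 15]);
translate([1916, 122, 447]) cube([82, 1536, 15]);
translate([2026, 122, 447]) cube([82, 1536, 15]);
translate([2136, 122, 447]) cube([82, 1536, 15]);


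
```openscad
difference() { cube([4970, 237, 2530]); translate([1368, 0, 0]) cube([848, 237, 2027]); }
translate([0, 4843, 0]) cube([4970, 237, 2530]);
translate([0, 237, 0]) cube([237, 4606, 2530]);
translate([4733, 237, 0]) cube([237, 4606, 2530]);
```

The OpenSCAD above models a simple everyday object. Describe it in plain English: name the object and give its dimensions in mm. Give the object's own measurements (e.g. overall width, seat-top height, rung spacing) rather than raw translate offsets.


A single room: four walls, each 2530 mm tall and 237 mm thick, enclosing an outside footprint 4970×5080 mm (x × y), no floor or roof. The front and back walls (−y and +y sides) run the full x-width; the side walls fit between their inner faces. A door opening 848 mm wide and 2027 mm tall is cut through the front wall from the floor up, its −x edge 1368 mm from the wall's −x end.


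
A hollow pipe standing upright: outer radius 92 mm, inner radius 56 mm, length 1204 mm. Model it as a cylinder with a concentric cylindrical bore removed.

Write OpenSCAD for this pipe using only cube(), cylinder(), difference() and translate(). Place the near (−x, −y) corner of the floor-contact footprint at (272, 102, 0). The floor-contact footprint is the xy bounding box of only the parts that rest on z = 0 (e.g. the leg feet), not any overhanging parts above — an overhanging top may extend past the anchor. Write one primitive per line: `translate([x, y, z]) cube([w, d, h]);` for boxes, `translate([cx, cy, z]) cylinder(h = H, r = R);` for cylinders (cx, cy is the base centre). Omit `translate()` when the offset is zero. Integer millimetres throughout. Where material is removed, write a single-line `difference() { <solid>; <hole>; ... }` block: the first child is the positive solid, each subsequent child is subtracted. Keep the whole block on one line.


difference() { translate([364, 194, 0]) cylinder(h = 1204, r = 92); translate([364, 194, 0]) cylinder(h = 1204, r = 56); }


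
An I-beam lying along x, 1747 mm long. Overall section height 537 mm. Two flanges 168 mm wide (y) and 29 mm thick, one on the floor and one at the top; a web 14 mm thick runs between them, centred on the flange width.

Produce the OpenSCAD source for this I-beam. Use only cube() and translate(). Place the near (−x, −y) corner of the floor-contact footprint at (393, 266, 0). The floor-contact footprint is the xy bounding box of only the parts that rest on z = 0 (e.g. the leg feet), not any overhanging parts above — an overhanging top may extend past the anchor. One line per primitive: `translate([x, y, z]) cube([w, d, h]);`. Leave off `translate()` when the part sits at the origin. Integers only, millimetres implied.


translate([393, 266, 0]) cube([1747, 168, 29]);
translate([393, 343, 29]) cube([1747, 14, 479]);
translate([393, 266, 508]) cube([1747, 168, 29]);


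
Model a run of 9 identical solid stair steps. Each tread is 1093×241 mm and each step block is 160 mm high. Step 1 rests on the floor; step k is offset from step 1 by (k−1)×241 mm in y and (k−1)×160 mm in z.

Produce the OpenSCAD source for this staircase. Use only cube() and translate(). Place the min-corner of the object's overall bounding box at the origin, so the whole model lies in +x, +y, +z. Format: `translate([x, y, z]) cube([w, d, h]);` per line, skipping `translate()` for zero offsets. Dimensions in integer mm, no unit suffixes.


cube([1093, 241, 160]);
translate([0, 241, 160]) cube([1093, 241, 160]);
translate([0, 482, 320]) cube([1093, 241, 160]);
translate([0, 723, 480]) cube([1093, 241, 160]);
translate([0, 964, 640]) cube([1093, 241, 160]);
translate([0, 1205, 800]) cube([1093, 241, 160]);
translate([0, 1446, 960]) cube([1093, 241, 160]);
translate([0, 1687, 1120]) cube([1093, 241, 160]);
translate([0, 1928, 1280]) cube([1093, 241, 160]);


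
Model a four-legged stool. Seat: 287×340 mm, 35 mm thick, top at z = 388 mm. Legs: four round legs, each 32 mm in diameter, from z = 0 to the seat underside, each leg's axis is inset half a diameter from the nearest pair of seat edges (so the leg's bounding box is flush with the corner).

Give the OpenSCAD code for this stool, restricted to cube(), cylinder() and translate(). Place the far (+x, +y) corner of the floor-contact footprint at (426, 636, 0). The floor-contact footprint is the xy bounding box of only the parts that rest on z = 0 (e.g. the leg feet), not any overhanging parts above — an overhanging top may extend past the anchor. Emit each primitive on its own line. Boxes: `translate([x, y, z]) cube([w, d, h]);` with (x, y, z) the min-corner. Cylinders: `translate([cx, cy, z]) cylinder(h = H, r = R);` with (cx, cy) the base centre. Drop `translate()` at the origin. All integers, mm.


translate([139, 296, 353]) cube([287, 340, 35]);
translate([155, 312, 0]) cylinder(h = 353, r = 16);
translate([410, 312, 0]) cylinder(h = 353, r = 16);
translate([155, 620, 0]) cylinder(h = 353, r = 16);
translate([410, 620, 0]) cylinder(h = 353, r = 16);
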